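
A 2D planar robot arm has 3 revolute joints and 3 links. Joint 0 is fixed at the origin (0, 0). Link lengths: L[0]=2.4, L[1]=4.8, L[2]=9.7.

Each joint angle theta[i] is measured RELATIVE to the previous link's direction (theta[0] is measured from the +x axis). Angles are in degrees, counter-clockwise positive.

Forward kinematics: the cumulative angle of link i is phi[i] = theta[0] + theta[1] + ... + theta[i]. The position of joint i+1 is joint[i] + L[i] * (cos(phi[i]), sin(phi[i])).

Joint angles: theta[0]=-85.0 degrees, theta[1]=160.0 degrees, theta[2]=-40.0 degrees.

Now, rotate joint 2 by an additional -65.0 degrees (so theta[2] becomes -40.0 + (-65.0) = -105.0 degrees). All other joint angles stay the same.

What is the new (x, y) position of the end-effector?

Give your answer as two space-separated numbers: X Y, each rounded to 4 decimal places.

Answer: 9.8520 -2.6044

Derivation:
joint[0] = (0.0000, 0.0000)  (base)
link 0: phi[0] = -85 = -85 deg
  cos(-85 deg) = 0.0872, sin(-85 deg) = -0.9962
  joint[1] = (0.0000, 0.0000) + 2.4 * (0.0872, -0.9962) = (0.0000 + 0.2092, 0.0000 + -2.3909) = (0.2092, -2.3909)
link 1: phi[1] = -85 + 160 = 75 deg
  cos(75 deg) = 0.2588, sin(75 deg) = 0.9659
  joint[2] = (0.2092, -2.3909) + 4.8 * (0.2588, 0.9659) = (0.2092 + 1.2423, -2.3909 + 4.6364) = (1.4515, 2.2456)
link 2: phi[2] = -85 + 160 + -105 = -30 deg
  cos(-30 deg) = 0.8660, sin(-30 deg) = -0.5000
  joint[3] = (1.4515, 2.2456) + 9.7 * (0.8660, -0.5000) = (1.4515 + 8.4004, 2.2456 + -4.8500) = (9.8520, -2.6044)
End effector: (9.8520, -2.6044)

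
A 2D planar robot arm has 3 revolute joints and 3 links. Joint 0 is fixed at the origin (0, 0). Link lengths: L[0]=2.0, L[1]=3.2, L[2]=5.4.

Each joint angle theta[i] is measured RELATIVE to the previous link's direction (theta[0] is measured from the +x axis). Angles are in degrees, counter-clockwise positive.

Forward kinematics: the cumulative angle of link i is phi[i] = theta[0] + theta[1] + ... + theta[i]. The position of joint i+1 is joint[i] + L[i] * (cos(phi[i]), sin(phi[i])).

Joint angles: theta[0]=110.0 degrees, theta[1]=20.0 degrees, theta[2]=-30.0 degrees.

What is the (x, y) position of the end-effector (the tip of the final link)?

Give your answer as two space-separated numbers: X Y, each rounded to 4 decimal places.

Answer: -3.6787 9.6487

Derivation:
joint[0] = (0.0000, 0.0000)  (base)
link 0: phi[0] = 110 = 110 deg
  cos(110 deg) = -0.3420, sin(110 deg) = 0.9397
  joint[1] = (0.0000, 0.0000) + 2 * (-0.3420, 0.9397) = (0.0000 + -0.6840, 0.0000 + 1.8794) = (-0.6840, 1.8794)
link 1: phi[1] = 110 + 20 = 130 deg
  cos(130 deg) = -0.6428, sin(130 deg) = 0.7660
  joint[2] = (-0.6840, 1.8794) + 3.2 * (-0.6428, 0.7660) = (-0.6840 + -2.0569, 1.8794 + 2.4513) = (-2.7410, 4.3307)
link 2: phi[2] = 110 + 20 + -30 = 100 deg
  cos(100 deg) = -0.1736, sin(100 deg) = 0.9848
  joint[3] = (-2.7410, 4.3307) + 5.4 * (-0.1736, 0.9848) = (-2.7410 + -0.9377, 4.3307 + 5.3180) = (-3.6787, 9.6487)
End effector: (-3.6787, 9.6487)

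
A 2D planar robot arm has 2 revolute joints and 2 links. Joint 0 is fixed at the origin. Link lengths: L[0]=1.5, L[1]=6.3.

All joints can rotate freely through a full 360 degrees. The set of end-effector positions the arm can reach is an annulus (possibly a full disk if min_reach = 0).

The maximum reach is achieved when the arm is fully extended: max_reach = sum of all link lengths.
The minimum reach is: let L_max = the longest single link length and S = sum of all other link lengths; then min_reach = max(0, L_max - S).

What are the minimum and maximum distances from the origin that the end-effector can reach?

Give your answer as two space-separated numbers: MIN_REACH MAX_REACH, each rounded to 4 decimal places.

Answer: 4.8000 7.8000

Derivation:
Link lengths: [1.5, 6.3]
max_reach = 1.5 + 6.3 = 7.8
L_max = max([1.5, 6.3]) = 6.3
S (sum of others) = 7.8 - 6.3 = 1.5
min_reach = max(0, 6.3 - 1.5) = max(0, 4.8) = 4.8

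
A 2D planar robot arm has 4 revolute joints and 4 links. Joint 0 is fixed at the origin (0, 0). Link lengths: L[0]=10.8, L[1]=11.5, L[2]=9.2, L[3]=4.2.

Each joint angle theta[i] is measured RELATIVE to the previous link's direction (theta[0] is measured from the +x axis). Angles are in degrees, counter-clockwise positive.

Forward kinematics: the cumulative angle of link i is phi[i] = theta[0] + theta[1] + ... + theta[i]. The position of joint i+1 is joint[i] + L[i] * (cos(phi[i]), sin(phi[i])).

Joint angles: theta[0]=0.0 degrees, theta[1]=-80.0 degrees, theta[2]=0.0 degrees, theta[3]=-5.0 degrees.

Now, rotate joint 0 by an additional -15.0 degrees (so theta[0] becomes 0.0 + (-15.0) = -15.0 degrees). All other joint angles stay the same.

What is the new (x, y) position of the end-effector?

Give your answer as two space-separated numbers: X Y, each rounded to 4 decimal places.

joint[0] = (0.0000, 0.0000)  (base)
link 0: phi[0] = -15 = -15 deg
  cos(-15 deg) = 0.9659, sin(-15 deg) = -0.2588
  joint[1] = (0.0000, 0.0000) + 10.8 * (0.9659, -0.2588) = (0.0000 + 10.4320, 0.0000 + -2.7952) = (10.4320, -2.7952)
link 1: phi[1] = -15 + -80 = -95 deg
  cos(-95 deg) = -0.0872, sin(-95 deg) = -0.9962
  joint[2] = (10.4320, -2.7952) + 11.5 * (-0.0872, -0.9962) = (10.4320 + -1.0023, -2.7952 + -11.4562) = (9.4297, -14.2515)
link 2: phi[2] = -15 + -80 + 0 = -95 deg
  cos(-95 deg) = -0.0872, sin(-95 deg) = -0.9962
  joint[3] = (9.4297, -14.2515) + 9.2 * (-0.0872, -0.9962) = (9.4297 + -0.8018, -14.2515 + -9.1650) = (8.6279, -23.4165)
link 3: phi[3] = -15 + -80 + 0 + -5 = -100 deg
  cos(-100 deg) = -0.1736, sin(-100 deg) = -0.9848
  joint[4] = (8.6279, -23.4165) + 4.2 * (-0.1736, -0.9848) = (8.6279 + -0.7293, -23.4165 + -4.1362) = (7.8986, -27.5527)
End effector: (7.8986, -27.5527)

Answer: 7.8986 -27.5527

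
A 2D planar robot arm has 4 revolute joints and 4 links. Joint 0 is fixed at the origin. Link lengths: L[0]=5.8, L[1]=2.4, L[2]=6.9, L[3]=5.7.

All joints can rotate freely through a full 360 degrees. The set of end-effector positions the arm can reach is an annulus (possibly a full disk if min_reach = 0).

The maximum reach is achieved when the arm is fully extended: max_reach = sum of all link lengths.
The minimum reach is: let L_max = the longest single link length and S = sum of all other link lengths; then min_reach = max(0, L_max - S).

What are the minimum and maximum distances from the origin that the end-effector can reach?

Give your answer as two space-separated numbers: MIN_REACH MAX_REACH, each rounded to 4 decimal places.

Answer: 0.0000 20.8000

Derivation:
Link lengths: [5.8, 2.4, 6.9, 5.7]
max_reach = 5.8 + 2.4 + 6.9 + 5.7 = 20.8
L_max = max([5.8, 2.4, 6.9, 5.7]) = 6.9
S (sum of others) = 20.8 - 6.9 = 13.9
min_reach = max(0, 6.9 - 13.9) = max(0, -7) = 0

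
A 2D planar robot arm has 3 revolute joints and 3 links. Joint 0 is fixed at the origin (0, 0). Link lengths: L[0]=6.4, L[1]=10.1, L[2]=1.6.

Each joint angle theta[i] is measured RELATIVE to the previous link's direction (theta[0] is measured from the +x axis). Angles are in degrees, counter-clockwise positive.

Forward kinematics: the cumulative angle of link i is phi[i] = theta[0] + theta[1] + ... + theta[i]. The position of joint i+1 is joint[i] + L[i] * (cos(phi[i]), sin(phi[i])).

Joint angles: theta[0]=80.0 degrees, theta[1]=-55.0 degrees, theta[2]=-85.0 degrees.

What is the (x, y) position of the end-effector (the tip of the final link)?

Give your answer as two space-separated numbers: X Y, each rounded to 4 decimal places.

joint[0] = (0.0000, 0.0000)  (base)
link 0: phi[0] = 80 = 80 deg
  cos(80 deg) = 0.1736, sin(80 deg) = 0.9848
  joint[1] = (0.0000, 0.0000) + 6.4 * (0.1736, 0.9848) = (0.0000 + 1.1113, 0.0000 + 6.3028) = (1.1113, 6.3028)
link 1: phi[1] = 80 + -55 = 25 deg
  cos(25 deg) = 0.9063, sin(25 deg) = 0.4226
  joint[2] = (1.1113, 6.3028) + 10.1 * (0.9063, 0.4226) = (1.1113 + 9.1537, 6.3028 + 4.2684) = (10.2651, 10.5712)
link 2: phi[2] = 80 + -55 + -85 = -60 deg
  cos(-60 deg) = 0.5000, sin(-60 deg) = -0.8660
  joint[3] = (10.2651, 10.5712) + 1.6 * (0.5000, -0.8660) = (10.2651 + 0.8000, 10.5712 + -1.3856) = (11.0651, 9.1856)
End effector: (11.0651, 9.1856)

Answer: 11.0651 9.1856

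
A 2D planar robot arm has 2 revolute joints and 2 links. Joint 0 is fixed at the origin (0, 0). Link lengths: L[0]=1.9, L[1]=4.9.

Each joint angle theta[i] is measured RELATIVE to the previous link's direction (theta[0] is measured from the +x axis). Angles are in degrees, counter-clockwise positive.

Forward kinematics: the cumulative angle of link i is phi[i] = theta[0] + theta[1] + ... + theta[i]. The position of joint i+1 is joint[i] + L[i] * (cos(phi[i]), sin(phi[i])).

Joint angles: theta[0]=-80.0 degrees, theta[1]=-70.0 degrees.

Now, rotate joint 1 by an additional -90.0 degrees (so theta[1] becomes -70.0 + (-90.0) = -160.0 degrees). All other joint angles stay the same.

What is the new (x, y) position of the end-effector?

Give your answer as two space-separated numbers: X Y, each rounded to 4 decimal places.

joint[0] = (0.0000, 0.0000)  (base)
link 0: phi[0] = -80 = -80 deg
  cos(-80 deg) = 0.1736, sin(-80 deg) = -0.9848
  joint[1] = (0.0000, 0.0000) + 1.9 * (0.1736, -0.9848) = (0.0000 + 0.3299, 0.0000 + -1.8711) = (0.3299, -1.8711)
link 1: phi[1] = -80 + -160 = -240 deg
  cos(-240 deg) = -0.5000, sin(-240 deg) = 0.8660
  joint[2] = (0.3299, -1.8711) + 4.9 * (-0.5000, 0.8660) = (0.3299 + -2.4500, -1.8711 + 4.2435) = (-2.1201, 2.3724)
End effector: (-2.1201, 2.3724)

Answer: -2.1201 2.3724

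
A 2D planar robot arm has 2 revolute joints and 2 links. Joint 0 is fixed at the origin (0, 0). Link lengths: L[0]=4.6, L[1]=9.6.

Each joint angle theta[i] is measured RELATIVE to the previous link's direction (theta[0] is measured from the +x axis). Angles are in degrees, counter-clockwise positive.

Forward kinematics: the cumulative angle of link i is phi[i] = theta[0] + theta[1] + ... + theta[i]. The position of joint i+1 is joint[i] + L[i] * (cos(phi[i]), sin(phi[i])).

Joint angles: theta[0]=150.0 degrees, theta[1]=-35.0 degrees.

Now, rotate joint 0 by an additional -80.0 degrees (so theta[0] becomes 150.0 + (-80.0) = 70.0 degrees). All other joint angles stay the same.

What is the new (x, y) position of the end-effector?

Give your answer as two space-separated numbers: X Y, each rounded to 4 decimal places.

Answer: 9.4372 9.8289

Derivation:
joint[0] = (0.0000, 0.0000)  (base)
link 0: phi[0] = 70 = 70 deg
  cos(70 deg) = 0.3420, sin(70 deg) = 0.9397
  joint[1] = (0.0000, 0.0000) + 4.6 * (0.3420, 0.9397) = (0.0000 + 1.5733, 0.0000 + 4.3226) = (1.5733, 4.3226)
link 1: phi[1] = 70 + -35 = 35 deg
  cos(35 deg) = 0.8192, sin(35 deg) = 0.5736
  joint[2] = (1.5733, 4.3226) + 9.6 * (0.8192, 0.5736) = (1.5733 + 7.8639, 4.3226 + 5.5063) = (9.4372, 9.8289)
End effector: (9.4372, 9.8289)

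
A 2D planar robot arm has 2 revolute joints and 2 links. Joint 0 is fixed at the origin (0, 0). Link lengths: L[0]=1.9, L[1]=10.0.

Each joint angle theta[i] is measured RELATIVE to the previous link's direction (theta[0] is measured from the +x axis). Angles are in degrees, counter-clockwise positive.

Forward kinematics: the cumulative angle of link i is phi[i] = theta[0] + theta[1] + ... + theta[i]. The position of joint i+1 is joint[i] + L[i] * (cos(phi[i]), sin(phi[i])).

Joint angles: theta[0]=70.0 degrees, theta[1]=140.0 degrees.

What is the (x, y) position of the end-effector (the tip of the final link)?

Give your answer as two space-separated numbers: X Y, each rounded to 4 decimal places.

Answer: -8.0104 -3.2146

Derivation:
joint[0] = (0.0000, 0.0000)  (base)
link 0: phi[0] = 70 = 70 deg
  cos(70 deg) = 0.3420, sin(70 deg) = 0.9397
  joint[1] = (0.0000, 0.0000) + 1.9 * (0.3420, 0.9397) = (0.0000 + 0.6498, 0.0000 + 1.7854) = (0.6498, 1.7854)
link 1: phi[1] = 70 + 140 = 210 deg
  cos(210 deg) = -0.8660, sin(210 deg) = -0.5000
  joint[2] = (0.6498, 1.7854) + 10 * (-0.8660, -0.5000) = (0.6498 + -8.6603, 1.7854 + -5.0000) = (-8.0104, -3.2146)
End effector: (-8.0104, -3.2146)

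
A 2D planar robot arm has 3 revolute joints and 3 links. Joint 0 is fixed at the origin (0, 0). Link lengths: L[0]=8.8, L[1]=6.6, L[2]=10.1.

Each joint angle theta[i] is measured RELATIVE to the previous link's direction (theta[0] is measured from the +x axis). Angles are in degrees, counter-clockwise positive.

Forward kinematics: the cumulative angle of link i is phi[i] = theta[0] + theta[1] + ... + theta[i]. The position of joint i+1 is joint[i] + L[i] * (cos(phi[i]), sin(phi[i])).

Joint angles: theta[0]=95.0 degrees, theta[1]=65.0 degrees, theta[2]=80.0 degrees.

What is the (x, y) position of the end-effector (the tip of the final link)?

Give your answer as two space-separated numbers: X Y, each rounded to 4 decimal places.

Answer: -12.0189 2.2770

Derivation:
joint[0] = (0.0000, 0.0000)  (base)
link 0: phi[0] = 95 = 95 deg
  cos(95 deg) = -0.0872, sin(95 deg) = 0.9962
  joint[1] = (0.0000, 0.0000) + 8.8 * (-0.0872, 0.9962) = (0.0000 + -0.7670, 0.0000 + 8.7665) = (-0.7670, 8.7665)
link 1: phi[1] = 95 + 65 = 160 deg
  cos(160 deg) = -0.9397, sin(160 deg) = 0.3420
  joint[2] = (-0.7670, 8.7665) + 6.6 * (-0.9397, 0.3420) = (-0.7670 + -6.2020, 8.7665 + 2.2573) = (-6.9689, 11.0238)
link 2: phi[2] = 95 + 65 + 80 = 240 deg
  cos(240 deg) = -0.5000, sin(240 deg) = -0.8660
  joint[3] = (-6.9689, 11.0238) + 10.1 * (-0.5000, -0.8660) = (-6.9689 + -5.0500, 11.0238 + -8.7469) = (-12.0189, 2.2770)
End effector: (-12.0189, 2.2770)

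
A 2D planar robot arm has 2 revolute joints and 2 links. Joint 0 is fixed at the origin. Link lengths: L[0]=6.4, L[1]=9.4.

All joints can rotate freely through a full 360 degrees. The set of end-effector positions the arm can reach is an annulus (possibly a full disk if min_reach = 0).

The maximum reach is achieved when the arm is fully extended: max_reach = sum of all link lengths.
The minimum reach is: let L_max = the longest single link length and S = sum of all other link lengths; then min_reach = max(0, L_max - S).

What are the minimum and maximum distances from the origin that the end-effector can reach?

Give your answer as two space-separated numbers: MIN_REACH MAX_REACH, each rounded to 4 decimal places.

Answer: 3.0000 15.8000

Derivation:
Link lengths: [6.4, 9.4]
max_reach = 6.4 + 9.4 = 15.8
L_max = max([6.4, 9.4]) = 9.4
S (sum of others) = 15.8 - 9.4 = 6.4
min_reach = max(0, 9.4 - 6.4) = max(0, 3) = 3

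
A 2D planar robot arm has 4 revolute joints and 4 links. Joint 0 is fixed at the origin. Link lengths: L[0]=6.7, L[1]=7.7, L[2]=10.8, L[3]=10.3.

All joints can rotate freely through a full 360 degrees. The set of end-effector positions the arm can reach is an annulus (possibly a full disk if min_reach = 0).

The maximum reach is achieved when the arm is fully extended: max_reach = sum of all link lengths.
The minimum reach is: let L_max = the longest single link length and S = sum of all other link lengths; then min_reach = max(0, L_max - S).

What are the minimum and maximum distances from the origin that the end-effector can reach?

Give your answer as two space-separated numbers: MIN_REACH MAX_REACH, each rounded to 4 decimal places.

Link lengths: [6.7, 7.7, 10.8, 10.3]
max_reach = 6.7 + 7.7 + 10.8 + 10.3 = 35.5
L_max = max([6.7, 7.7, 10.8, 10.3]) = 10.8
S (sum of others) = 35.5 - 10.8 = 24.7
min_reach = max(0, 10.8 - 24.7) = max(0, -13.9) = 0

Answer: 0.0000 35.5000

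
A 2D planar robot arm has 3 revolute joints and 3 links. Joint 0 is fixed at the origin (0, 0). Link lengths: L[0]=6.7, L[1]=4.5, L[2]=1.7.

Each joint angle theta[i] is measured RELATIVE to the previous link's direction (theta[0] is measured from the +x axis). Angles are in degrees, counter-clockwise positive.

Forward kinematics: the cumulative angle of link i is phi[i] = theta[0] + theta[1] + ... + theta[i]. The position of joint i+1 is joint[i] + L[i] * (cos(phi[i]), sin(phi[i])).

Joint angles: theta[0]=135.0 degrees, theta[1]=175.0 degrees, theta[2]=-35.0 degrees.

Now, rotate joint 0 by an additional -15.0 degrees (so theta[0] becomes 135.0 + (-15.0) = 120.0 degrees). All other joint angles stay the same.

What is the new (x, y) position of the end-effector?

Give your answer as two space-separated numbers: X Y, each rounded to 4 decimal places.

joint[0] = (0.0000, 0.0000)  (base)
link 0: phi[0] = 120 = 120 deg
  cos(120 deg) = -0.5000, sin(120 deg) = 0.8660
  joint[1] = (0.0000, 0.0000) + 6.7 * (-0.5000, 0.8660) = (0.0000 + -3.3500, 0.0000 + 5.8024) = (-3.3500, 5.8024)
link 1: phi[1] = 120 + 175 = 295 deg
  cos(295 deg) = 0.4226, sin(295 deg) = -0.9063
  joint[2] = (-3.3500, 5.8024) + 4.5 * (0.4226, -0.9063) = (-3.3500 + 1.9018, 5.8024 + -4.0784) = (-1.4482, 1.7240)
link 2: phi[2] = 120 + 175 + -35 = 260 deg
  cos(260 deg) = -0.1736, sin(260 deg) = -0.9848
  joint[3] = (-1.4482, 1.7240) + 1.7 * (-0.1736, -0.9848) = (-1.4482 + -0.2952, 1.7240 + -1.6742) = (-1.7434, 0.0498)
End effector: (-1.7434, 0.0498)

Answer: -1.7434 0.0498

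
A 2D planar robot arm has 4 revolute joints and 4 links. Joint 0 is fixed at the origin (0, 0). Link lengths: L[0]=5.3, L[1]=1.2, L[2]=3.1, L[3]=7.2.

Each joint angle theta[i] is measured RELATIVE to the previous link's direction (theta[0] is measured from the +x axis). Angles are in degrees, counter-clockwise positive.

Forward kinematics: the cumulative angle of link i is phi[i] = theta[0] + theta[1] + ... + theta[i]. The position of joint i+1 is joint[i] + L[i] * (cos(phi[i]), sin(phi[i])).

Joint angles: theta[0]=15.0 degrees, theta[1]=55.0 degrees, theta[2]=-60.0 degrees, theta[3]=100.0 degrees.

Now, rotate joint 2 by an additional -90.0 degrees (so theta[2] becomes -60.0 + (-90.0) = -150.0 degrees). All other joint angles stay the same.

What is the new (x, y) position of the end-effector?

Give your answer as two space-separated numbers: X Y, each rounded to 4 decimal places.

Answer: 12.8339 1.9090

Derivation:
joint[0] = (0.0000, 0.0000)  (base)
link 0: phi[0] = 15 = 15 deg
  cos(15 deg) = 0.9659, sin(15 deg) = 0.2588
  joint[1] = (0.0000, 0.0000) + 5.3 * (0.9659, 0.2588) = (0.0000 + 5.1194, 0.0000 + 1.3717) = (5.1194, 1.3717)
link 1: phi[1] = 15 + 55 = 70 deg
  cos(70 deg) = 0.3420, sin(70 deg) = 0.9397
  joint[2] = (5.1194, 1.3717) + 1.2 * (0.3420, 0.9397) = (5.1194 + 0.4104, 1.3717 + 1.1276) = (5.5298, 2.4994)
link 2: phi[2] = 15 + 55 + -150 = -80 deg
  cos(-80 deg) = 0.1736, sin(-80 deg) = -0.9848
  joint[3] = (5.5298, 2.4994) + 3.1 * (0.1736, -0.9848) = (5.5298 + 0.5383, 2.4994 + -3.0529) = (6.0681, -0.5535)
link 3: phi[3] = 15 + 55 + -150 + 100 = 20 deg
  cos(20 deg) = 0.9397, sin(20 deg) = 0.3420
  joint[4] = (6.0681, -0.5535) + 7.2 * (0.9397, 0.3420) = (6.0681 + 6.7658, -0.5535 + 2.4625) = (12.8339, 1.9090)
End effector: (12.8339, 1.9090)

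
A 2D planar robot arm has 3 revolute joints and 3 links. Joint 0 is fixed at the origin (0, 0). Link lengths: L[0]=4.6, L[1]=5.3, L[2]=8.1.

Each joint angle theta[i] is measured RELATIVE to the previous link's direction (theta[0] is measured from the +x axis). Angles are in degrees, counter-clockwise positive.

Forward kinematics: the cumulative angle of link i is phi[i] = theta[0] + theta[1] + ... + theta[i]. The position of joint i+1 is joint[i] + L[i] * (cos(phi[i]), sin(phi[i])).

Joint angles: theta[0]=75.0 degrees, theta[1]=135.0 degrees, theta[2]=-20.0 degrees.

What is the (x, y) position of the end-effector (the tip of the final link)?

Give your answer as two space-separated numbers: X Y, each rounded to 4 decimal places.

joint[0] = (0.0000, 0.0000)  (base)
link 0: phi[0] = 75 = 75 deg
  cos(75 deg) = 0.2588, sin(75 deg) = 0.9659
  joint[1] = (0.0000, 0.0000) + 4.6 * (0.2588, 0.9659) = (0.0000 + 1.1906, 0.0000 + 4.4433) = (1.1906, 4.4433)
link 1: phi[1] = 75 + 135 = 210 deg
  cos(210 deg) = -0.8660, sin(210 deg) = -0.5000
  joint[2] = (1.1906, 4.4433) + 5.3 * (-0.8660, -0.5000) = (1.1906 + -4.5899, 4.4433 + -2.6500) = (-3.3994, 1.7933)
link 2: phi[2] = 75 + 135 + -20 = 190 deg
  cos(190 deg) = -0.9848, sin(190 deg) = -0.1736
  joint[3] = (-3.3994, 1.7933) + 8.1 * (-0.9848, -0.1736) = (-3.3994 + -7.9769, 1.7933 + -1.4066) = (-11.3763, 0.3867)
End effector: (-11.3763, 0.3867)

Answer: -11.3763 0.3867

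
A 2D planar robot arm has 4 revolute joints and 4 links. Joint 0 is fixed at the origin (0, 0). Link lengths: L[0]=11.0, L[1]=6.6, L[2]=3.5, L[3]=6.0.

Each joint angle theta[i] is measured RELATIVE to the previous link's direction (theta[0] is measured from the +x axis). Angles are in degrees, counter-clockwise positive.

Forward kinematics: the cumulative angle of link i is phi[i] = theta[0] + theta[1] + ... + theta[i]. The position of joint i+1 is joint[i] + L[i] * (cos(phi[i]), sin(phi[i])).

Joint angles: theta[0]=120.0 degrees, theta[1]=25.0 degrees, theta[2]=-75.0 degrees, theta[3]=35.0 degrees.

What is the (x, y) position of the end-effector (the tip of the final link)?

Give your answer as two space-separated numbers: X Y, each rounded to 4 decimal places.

Answer: -11.2622 22.3964

Derivation:
joint[0] = (0.0000, 0.0000)  (base)
link 0: phi[0] = 120 = 120 deg
  cos(120 deg) = -0.5000, sin(120 deg) = 0.8660
  joint[1] = (0.0000, 0.0000) + 11 * (-0.5000, 0.8660) = (0.0000 + -5.5000, 0.0000 + 9.5263) = (-5.5000, 9.5263)
link 1: phi[1] = 120 + 25 = 145 deg
  cos(145 deg) = -0.8192, sin(145 deg) = 0.5736
  joint[2] = (-5.5000, 9.5263) + 6.6 * (-0.8192, 0.5736) = (-5.5000 + -5.4064, 9.5263 + 3.7856) = (-10.9064, 13.3119)
link 2: phi[2] = 120 + 25 + -75 = 70 deg
  cos(70 deg) = 0.3420, sin(70 deg) = 0.9397
  joint[3] = (-10.9064, 13.3119) + 3.5 * (0.3420, 0.9397) = (-10.9064 + 1.1971, 13.3119 + 3.2889) = (-9.7093, 16.6008)
link 3: phi[3] = 120 + 25 + -75 + 35 = 105 deg
  cos(105 deg) = -0.2588, sin(105 deg) = 0.9659
  joint[4] = (-9.7093, 16.6008) + 6 * (-0.2588, 0.9659) = (-9.7093 + -1.5529, 16.6008 + 5.7956) = (-11.2622, 22.3964)
End effector: (-11.2622, 22.3964)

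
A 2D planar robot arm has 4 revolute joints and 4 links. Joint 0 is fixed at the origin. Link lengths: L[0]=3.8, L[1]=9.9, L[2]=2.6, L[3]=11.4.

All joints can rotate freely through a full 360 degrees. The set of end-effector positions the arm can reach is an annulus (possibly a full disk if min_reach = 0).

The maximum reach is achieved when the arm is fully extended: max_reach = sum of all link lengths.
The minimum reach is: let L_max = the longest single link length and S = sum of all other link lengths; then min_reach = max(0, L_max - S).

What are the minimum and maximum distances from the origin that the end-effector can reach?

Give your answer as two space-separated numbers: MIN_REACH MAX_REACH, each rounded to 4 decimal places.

Link lengths: [3.8, 9.9, 2.6, 11.4]
max_reach = 3.8 + 9.9 + 2.6 + 11.4 = 27.7
L_max = max([3.8, 9.9, 2.6, 11.4]) = 11.4
S (sum of others) = 27.7 - 11.4 = 16.3
min_reach = max(0, 11.4 - 16.3) = max(0, -4.9) = 0

Answer: 0.0000 27.7000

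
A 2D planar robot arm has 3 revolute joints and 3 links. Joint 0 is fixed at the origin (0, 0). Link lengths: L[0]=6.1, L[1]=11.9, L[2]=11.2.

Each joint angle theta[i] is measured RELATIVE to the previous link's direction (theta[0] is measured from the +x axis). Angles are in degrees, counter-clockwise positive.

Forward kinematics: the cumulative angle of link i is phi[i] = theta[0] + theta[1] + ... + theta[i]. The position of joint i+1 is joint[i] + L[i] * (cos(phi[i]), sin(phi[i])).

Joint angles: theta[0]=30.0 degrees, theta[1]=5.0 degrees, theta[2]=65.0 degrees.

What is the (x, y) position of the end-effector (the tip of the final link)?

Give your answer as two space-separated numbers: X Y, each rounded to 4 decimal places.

joint[0] = (0.0000, 0.0000)  (base)
link 0: phi[0] = 30 = 30 deg
  cos(30 deg) = 0.8660, sin(30 deg) = 0.5000
  joint[1] = (0.0000, 0.0000) + 6.1 * (0.8660, 0.5000) = (0.0000 + 5.2828, 0.0000 + 3.0500) = (5.2828, 3.0500)
link 1: phi[1] = 30 + 5 = 35 deg
  cos(35 deg) = 0.8192, sin(35 deg) = 0.5736
  joint[2] = (5.2828, 3.0500) + 11.9 * (0.8192, 0.5736) = (5.2828 + 9.7479, 3.0500 + 6.8256) = (15.0307, 9.8756)
link 2: phi[2] = 30 + 5 + 65 = 100 deg
  cos(100 deg) = -0.1736, sin(100 deg) = 0.9848
  joint[3] = (15.0307, 9.8756) + 11.2 * (-0.1736, 0.9848) = (15.0307 + -1.9449, 9.8756 + 11.0298) = (13.0858, 20.9054)
End effector: (13.0858, 20.9054)

Answer: 13.0858 20.9054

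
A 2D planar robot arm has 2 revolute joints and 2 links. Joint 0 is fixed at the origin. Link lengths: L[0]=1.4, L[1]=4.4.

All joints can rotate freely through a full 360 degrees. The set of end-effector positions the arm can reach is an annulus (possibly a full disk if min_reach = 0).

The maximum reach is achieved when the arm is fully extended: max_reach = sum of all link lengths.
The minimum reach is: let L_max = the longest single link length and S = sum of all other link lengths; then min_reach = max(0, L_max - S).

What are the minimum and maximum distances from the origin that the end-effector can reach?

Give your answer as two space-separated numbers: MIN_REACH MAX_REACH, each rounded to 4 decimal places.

Answer: 3.0000 5.8000

Derivation:
Link lengths: [1.4, 4.4]
max_reach = 1.4 + 4.4 = 5.8
L_max = max([1.4, 4.4]) = 4.4
S (sum of others) = 5.8 - 4.4 = 1.4
min_reach = max(0, 4.4 - 1.4) = max(0, 3) = 3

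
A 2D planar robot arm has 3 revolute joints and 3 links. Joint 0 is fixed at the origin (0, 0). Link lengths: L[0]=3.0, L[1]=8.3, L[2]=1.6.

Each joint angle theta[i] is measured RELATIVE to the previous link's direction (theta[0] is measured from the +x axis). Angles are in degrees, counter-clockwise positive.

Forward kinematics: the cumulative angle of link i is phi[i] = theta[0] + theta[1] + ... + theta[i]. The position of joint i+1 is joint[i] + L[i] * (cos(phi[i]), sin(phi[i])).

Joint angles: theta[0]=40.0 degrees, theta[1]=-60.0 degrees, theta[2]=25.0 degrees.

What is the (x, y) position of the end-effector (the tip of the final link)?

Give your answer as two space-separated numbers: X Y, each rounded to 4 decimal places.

joint[0] = (0.0000, 0.0000)  (base)
link 0: phi[0] = 40 = 40 deg
  cos(40 deg) = 0.7660, sin(40 deg) = 0.6428
  joint[1] = (0.0000, 0.0000) + 3 * (0.7660, 0.6428) = (0.0000 + 2.2981, 0.0000 + 1.9284) = (2.2981, 1.9284)
link 1: phi[1] = 40 + -60 = -20 deg
  cos(-20 deg) = 0.9397, sin(-20 deg) = -0.3420
  joint[2] = (2.2981, 1.9284) + 8.3 * (0.9397, -0.3420) = (2.2981 + 7.7994, 1.9284 + -2.8388) = (10.0976, -0.9104)
link 2: phi[2] = 40 + -60 + 25 = 5 deg
  cos(5 deg) = 0.9962, sin(5 deg) = 0.0872
  joint[3] = (10.0976, -0.9104) + 1.6 * (0.9962, 0.0872) = (10.0976 + 1.5939, -0.9104 + 0.1394) = (11.6915, -0.7710)
End effector: (11.6915, -0.7710)

Answer: 11.6915 -0.7710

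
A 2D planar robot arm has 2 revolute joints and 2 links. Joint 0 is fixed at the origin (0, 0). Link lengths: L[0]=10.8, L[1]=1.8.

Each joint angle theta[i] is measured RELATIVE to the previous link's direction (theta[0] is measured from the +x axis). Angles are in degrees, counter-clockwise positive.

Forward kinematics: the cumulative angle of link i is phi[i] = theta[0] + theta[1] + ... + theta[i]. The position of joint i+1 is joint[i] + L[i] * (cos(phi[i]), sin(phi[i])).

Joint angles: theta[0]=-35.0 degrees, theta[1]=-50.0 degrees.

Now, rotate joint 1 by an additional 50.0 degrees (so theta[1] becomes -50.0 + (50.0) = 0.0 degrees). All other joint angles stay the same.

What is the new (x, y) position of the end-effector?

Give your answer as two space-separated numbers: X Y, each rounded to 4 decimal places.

Answer: 10.3213 -7.2271

Derivation:
joint[0] = (0.0000, 0.0000)  (base)
link 0: phi[0] = -35 = -35 deg
  cos(-35 deg) = 0.8192, sin(-35 deg) = -0.5736
  joint[1] = (0.0000, 0.0000) + 10.8 * (0.8192, -0.5736) = (0.0000 + 8.8468, 0.0000 + -6.1946) = (8.8468, -6.1946)
link 1: phi[1] = -35 + 0 = -35 deg
  cos(-35 deg) = 0.8192, sin(-35 deg) = -0.5736
  joint[2] = (8.8468, -6.1946) + 1.8 * (0.8192, -0.5736) = (8.8468 + 1.4745, -6.1946 + -1.0324) = (10.3213, -7.2271)
End effector: (10.3213, -7.2271)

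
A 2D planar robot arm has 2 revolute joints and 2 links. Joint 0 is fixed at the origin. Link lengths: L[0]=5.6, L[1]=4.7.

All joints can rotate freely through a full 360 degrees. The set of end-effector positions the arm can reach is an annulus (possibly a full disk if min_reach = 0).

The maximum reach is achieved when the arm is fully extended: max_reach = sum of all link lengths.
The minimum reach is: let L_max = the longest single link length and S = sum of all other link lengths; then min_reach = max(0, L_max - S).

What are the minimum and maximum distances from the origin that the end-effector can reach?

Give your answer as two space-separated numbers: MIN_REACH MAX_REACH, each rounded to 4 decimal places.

Answer: 0.9000 10.3000

Derivation:
Link lengths: [5.6, 4.7]
max_reach = 5.6 + 4.7 = 10.3
L_max = max([5.6, 4.7]) = 5.6
S (sum of others) = 10.3 - 5.6 = 4.7
min_reach = max(0, 5.6 - 4.7) = max(0, 0.9) = 0.9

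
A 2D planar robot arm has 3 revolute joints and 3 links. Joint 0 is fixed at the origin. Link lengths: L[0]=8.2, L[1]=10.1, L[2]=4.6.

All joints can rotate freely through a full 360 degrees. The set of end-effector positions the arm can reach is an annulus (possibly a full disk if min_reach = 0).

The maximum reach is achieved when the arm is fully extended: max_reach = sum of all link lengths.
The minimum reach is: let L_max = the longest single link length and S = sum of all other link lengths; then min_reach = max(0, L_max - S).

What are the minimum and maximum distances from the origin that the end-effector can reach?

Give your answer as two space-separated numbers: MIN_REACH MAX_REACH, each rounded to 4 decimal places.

Answer: 0.0000 22.9000

Derivation:
Link lengths: [8.2, 10.1, 4.6]
max_reach = 8.2 + 10.1 + 4.6 = 22.9
L_max = max([8.2, 10.1, 4.6]) = 10.1
S (sum of others) = 22.9 - 10.1 = 12.8
min_reach = max(0, 10.1 - 12.8) = max(0, -2.7) = 0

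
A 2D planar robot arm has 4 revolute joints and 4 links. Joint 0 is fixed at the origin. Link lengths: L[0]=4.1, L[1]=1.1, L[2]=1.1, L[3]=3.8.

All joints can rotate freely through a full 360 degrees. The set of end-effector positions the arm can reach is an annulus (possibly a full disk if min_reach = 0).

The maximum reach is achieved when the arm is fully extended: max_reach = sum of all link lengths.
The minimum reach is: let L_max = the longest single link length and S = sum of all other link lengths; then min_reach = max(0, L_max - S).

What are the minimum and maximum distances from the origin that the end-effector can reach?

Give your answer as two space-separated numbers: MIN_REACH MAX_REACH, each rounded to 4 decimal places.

Answer: 0.0000 10.1000

Derivation:
Link lengths: [4.1, 1.1, 1.1, 3.8]
max_reach = 4.1 + 1.1 + 1.1 + 3.8 = 10.1
L_max = max([4.1, 1.1, 1.1, 3.8]) = 4.1
S (sum of others) = 10.1 - 4.1 = 6
min_reach = max(0, 4.1 - 6) = max(0, -1.9) = 0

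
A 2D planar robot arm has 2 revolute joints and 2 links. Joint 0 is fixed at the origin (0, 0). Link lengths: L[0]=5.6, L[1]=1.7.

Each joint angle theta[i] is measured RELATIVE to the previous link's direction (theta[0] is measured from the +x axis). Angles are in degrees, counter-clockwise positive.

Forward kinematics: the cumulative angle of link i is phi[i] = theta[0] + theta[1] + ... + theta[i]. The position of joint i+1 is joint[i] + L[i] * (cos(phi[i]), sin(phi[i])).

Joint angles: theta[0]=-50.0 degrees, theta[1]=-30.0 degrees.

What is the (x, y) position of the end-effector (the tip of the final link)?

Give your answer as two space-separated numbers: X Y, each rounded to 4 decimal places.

Answer: 3.8948 -5.9640

Derivation:
joint[0] = (0.0000, 0.0000)  (base)
link 0: phi[0] = -50 = -50 deg
  cos(-50 deg) = 0.6428, sin(-50 deg) = -0.7660
  joint[1] = (0.0000, 0.0000) + 5.6 * (0.6428, -0.7660) = (0.0000 + 3.5996, 0.0000 + -4.2898) = (3.5996, -4.2898)
link 1: phi[1] = -50 + -30 = -80 deg
  cos(-80 deg) = 0.1736, sin(-80 deg) = -0.9848
  joint[2] = (3.5996, -4.2898) + 1.7 * (0.1736, -0.9848) = (3.5996 + 0.2952, -4.2898 + -1.6742) = (3.8948, -5.9640)
End effector: (3.8948, -5.9640)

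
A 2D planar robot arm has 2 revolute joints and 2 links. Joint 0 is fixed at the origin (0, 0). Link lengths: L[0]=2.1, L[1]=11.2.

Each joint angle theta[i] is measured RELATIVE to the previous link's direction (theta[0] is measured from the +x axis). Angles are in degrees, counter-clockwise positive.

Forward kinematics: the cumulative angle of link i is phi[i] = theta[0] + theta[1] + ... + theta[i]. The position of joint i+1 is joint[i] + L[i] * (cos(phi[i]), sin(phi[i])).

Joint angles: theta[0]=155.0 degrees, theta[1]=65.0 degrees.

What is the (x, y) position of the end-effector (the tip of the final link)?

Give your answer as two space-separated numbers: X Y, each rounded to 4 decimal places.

joint[0] = (0.0000, 0.0000)  (base)
link 0: phi[0] = 155 = 155 deg
  cos(155 deg) = -0.9063, sin(155 deg) = 0.4226
  joint[1] = (0.0000, 0.0000) + 2.1 * (-0.9063, 0.4226) = (0.0000 + -1.9032, 0.0000 + 0.8875) = (-1.9032, 0.8875)
link 1: phi[1] = 155 + 65 = 220 deg
  cos(220 deg) = -0.7660, sin(220 deg) = -0.6428
  joint[2] = (-1.9032, 0.8875) + 11.2 * (-0.7660, -0.6428) = (-1.9032 + -8.5797, 0.8875 + -7.1992) = (-10.4829, -6.3117)
End effector: (-10.4829, -6.3117)

Answer: -10.4829 -6.3117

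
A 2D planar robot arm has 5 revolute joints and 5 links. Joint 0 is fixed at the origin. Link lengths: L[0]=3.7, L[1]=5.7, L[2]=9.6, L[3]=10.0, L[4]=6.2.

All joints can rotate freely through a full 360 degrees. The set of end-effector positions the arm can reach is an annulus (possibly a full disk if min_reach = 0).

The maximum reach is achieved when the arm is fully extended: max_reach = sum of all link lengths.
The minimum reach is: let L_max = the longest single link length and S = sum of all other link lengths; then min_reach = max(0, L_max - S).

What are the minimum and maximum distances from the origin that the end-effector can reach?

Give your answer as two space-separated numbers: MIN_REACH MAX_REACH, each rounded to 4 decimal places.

Link lengths: [3.7, 5.7, 9.6, 10.0, 6.2]
max_reach = 3.7 + 5.7 + 9.6 + 10 + 6.2 = 35.2
L_max = max([3.7, 5.7, 9.6, 10.0, 6.2]) = 10
S (sum of others) = 35.2 - 10 = 25.2
min_reach = max(0, 10 - 25.2) = max(0, -15.2) = 0

Answer: 0.0000 35.2000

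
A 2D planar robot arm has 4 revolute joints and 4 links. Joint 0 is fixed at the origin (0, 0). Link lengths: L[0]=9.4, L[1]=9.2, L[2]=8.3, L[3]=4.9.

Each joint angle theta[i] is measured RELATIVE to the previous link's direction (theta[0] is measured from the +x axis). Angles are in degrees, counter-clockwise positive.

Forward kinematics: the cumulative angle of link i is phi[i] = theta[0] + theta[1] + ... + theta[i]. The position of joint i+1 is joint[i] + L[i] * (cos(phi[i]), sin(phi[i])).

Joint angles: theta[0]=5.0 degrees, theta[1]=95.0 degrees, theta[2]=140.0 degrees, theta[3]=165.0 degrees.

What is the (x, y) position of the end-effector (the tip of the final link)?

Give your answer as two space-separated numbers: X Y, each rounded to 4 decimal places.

Answer: 7.0815 6.1563

Derivation:
joint[0] = (0.0000, 0.0000)  (base)
link 0: phi[0] = 5 = 5 deg
  cos(5 deg) = 0.9962, sin(5 deg) = 0.0872
  joint[1] = (0.0000, 0.0000) + 9.4 * (0.9962, 0.0872) = (0.0000 + 9.3642, 0.0000 + 0.8193) = (9.3642, 0.8193)
link 1: phi[1] = 5 + 95 = 100 deg
  cos(100 deg) = -0.1736, sin(100 deg) = 0.9848
  joint[2] = (9.3642, 0.8193) + 9.2 * (-0.1736, 0.9848) = (9.3642 + -1.5976, 0.8193 + 9.0602) = (7.7667, 9.8795)
link 2: phi[2] = 5 + 95 + 140 = 240 deg
  cos(240 deg) = -0.5000, sin(240 deg) = -0.8660
  joint[3] = (7.7667, 9.8795) + 8.3 * (-0.5000, -0.8660) = (7.7667 + -4.1500, 9.8795 + -7.1880) = (3.6167, 2.6915)
link 3: phi[3] = 5 + 95 + 140 + 165 = 405 deg
  cos(405 deg) = 0.7071, sin(405 deg) = 0.7071
  joint[4] = (3.6167, 2.6915) + 4.9 * (0.7071, 0.7071) = (3.6167 + 3.4648, 2.6915 + 3.4648) = (7.0815, 6.1563)
End effector: (7.0815, 6.1563)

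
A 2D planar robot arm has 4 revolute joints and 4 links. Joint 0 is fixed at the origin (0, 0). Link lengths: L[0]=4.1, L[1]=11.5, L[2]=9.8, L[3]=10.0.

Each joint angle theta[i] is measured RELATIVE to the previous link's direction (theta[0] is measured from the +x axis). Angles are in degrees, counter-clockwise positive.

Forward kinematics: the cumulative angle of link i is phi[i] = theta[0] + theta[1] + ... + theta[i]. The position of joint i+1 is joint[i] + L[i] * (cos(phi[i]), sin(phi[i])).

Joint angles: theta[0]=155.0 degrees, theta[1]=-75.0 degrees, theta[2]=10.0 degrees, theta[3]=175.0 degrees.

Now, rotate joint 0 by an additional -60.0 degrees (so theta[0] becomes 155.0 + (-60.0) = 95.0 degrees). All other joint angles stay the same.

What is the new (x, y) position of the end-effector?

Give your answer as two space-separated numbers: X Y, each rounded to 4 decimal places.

Answer: 9.8731 8.6914

Derivation:
joint[0] = (0.0000, 0.0000)  (base)
link 0: phi[0] = 95 = 95 deg
  cos(95 deg) = -0.0872, sin(95 deg) = 0.9962
  joint[1] = (0.0000, 0.0000) + 4.1 * (-0.0872, 0.9962) = (0.0000 + -0.3573, 0.0000 + 4.0844) = (-0.3573, 4.0844)
link 1: phi[1] = 95 + -75 = 20 deg
  cos(20 deg) = 0.9397, sin(20 deg) = 0.3420
  joint[2] = (-0.3573, 4.0844) + 11.5 * (0.9397, 0.3420) = (-0.3573 + 10.8065, 4.0844 + 3.9332) = (10.4491, 8.0176)
link 2: phi[2] = 95 + -75 + 10 = 30 deg
  cos(30 deg) = 0.8660, sin(30 deg) = 0.5000
  joint[3] = (10.4491, 8.0176) + 9.8 * (0.8660, 0.5000) = (10.4491 + 8.4870, 8.0176 + 4.9000) = (18.9362, 12.9176)
link 3: phi[3] = 95 + -75 + 10 + 175 = 205 deg
  cos(205 deg) = -0.9063, sin(205 deg) = -0.4226
  joint[4] = (18.9362, 12.9176) + 10 * (-0.9063, -0.4226) = (18.9362 + -9.0631, 12.9176 + -4.2262) = (9.8731, 8.6914)
End effector: (9.8731, 8.6914)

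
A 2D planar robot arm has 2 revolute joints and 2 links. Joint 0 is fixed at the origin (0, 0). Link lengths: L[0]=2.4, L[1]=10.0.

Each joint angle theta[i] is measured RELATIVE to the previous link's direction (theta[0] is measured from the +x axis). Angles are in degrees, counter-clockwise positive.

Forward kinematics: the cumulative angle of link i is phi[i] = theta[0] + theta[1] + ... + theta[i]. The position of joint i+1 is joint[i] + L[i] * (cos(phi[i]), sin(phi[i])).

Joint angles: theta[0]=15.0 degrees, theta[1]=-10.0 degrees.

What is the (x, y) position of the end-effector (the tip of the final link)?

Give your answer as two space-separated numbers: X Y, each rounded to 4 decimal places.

joint[0] = (0.0000, 0.0000)  (base)
link 0: phi[0] = 15 = 15 deg
  cos(15 deg) = 0.9659, sin(15 deg) = 0.2588
  joint[1] = (0.0000, 0.0000) + 2.4 * (0.9659, 0.2588) = (0.0000 + 2.3182, 0.0000 + 0.6212) = (2.3182, 0.6212)
link 1: phi[1] = 15 + -10 = 5 deg
  cos(5 deg) = 0.9962, sin(5 deg) = 0.0872
  joint[2] = (2.3182, 0.6212) + 10 * (0.9962, 0.0872) = (2.3182 + 9.9619, 0.6212 + 0.8716) = (12.2802, 1.4927)
End effector: (12.2802, 1.4927)

Answer: 12.2802 1.4927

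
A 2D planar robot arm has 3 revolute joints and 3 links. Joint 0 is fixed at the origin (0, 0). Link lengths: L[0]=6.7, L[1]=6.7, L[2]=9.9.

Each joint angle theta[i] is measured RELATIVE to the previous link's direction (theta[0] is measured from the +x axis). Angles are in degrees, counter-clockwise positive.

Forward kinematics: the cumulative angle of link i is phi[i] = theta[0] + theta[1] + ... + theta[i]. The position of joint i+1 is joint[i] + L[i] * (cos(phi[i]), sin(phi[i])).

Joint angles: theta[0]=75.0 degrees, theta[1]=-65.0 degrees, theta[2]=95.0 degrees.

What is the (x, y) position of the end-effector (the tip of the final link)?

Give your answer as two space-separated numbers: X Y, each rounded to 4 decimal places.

Answer: 5.7700 17.1978

Derivation:
joint[0] = (0.0000, 0.0000)  (base)
link 0: phi[0] = 75 = 75 deg
  cos(75 deg) = 0.2588, sin(75 deg) = 0.9659
  joint[1] = (0.0000, 0.0000) + 6.7 * (0.2588, 0.9659) = (0.0000 + 1.7341, 0.0000 + 6.4717) = (1.7341, 6.4717)
link 1: phi[1] = 75 + -65 = 10 deg
  cos(10 deg) = 0.9848, sin(10 deg) = 0.1736
  joint[2] = (1.7341, 6.4717) + 6.7 * (0.9848, 0.1736) = (1.7341 + 6.5982, 6.4717 + 1.1634) = (8.3323, 7.6351)
link 2: phi[2] = 75 + -65 + 95 = 105 deg
  cos(105 deg) = -0.2588, sin(105 deg) = 0.9659
  joint[3] = (8.3323, 7.6351) + 9.9 * (-0.2588, 0.9659) = (8.3323 + -2.5623, 7.6351 + 9.5627) = (5.7700, 17.1978)
End effector: (5.7700, 17.1978)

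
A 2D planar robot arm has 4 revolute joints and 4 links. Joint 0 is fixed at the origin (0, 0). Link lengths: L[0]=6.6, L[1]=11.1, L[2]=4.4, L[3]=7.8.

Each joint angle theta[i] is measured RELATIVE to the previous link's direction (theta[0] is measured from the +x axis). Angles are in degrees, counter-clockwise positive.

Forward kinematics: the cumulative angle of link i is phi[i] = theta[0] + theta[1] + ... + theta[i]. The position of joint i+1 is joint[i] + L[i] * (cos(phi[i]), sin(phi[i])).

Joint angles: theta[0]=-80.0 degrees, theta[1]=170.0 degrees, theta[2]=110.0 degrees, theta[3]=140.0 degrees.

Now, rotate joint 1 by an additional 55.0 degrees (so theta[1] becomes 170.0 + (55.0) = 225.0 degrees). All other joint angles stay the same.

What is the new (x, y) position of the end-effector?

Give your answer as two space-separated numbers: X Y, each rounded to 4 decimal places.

joint[0] = (0.0000, 0.0000)  (base)
link 0: phi[0] = -80 = -80 deg
  cos(-80 deg) = 0.1736, sin(-80 deg) = -0.9848
  joint[1] = (0.0000, 0.0000) + 6.6 * (0.1736, -0.9848) = (0.0000 + 1.1461, 0.0000 + -6.4997) = (1.1461, -6.4997)
link 1: phi[1] = -80 + 225 = 145 deg
  cos(145 deg) = -0.8192, sin(145 deg) = 0.5736
  joint[2] = (1.1461, -6.4997) + 11.1 * (-0.8192, 0.5736) = (1.1461 + -9.0926, -6.4997 + 6.3667) = (-7.9465, -0.1330)
link 2: phi[2] = -80 + 225 + 110 = 255 deg
  cos(255 deg) = -0.2588, sin(255 deg) = -0.9659
  joint[3] = (-7.9465, -0.1330) + 4.4 * (-0.2588, -0.9659) = (-7.9465 + -1.1388, -0.1330 + -4.2501) = (-9.0853, -4.3831)
link 3: phi[3] = -80 + 225 + 110 + 140 = 395 deg
  cos(395 deg) = 0.8192, sin(395 deg) = 0.5736
  joint[4] = (-9.0853, -4.3831) + 7.8 * (0.8192, 0.5736) = (-9.0853 + 6.3894, -4.3831 + 4.4739) = (-2.6959, 0.0908)
End effector: (-2.6959, 0.0908)

Answer: -2.6959 0.0908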